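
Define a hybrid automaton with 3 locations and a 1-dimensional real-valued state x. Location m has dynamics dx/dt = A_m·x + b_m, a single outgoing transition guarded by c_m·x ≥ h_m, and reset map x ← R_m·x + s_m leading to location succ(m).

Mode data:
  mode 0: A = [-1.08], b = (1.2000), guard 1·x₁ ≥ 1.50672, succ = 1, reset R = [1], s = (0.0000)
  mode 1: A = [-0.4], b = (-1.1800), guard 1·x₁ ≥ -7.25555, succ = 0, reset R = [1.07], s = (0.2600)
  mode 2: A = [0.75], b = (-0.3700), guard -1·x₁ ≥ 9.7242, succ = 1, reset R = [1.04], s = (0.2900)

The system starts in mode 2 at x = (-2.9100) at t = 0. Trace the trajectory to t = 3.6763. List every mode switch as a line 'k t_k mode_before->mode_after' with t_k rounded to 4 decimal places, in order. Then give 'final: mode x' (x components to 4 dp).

1 1.4658 2->1
2 2.6351 1->0
final: 0 -1.6870

Mode 2: guard c·x = 9.7242 hit at Δt = 1.4658 (t = 1.4658), x⁻ = (-9.7242) → reset → x⁺ = (-9.8232), jump to mode 1
Mode 1: guard c·x = -7.2556 hit at Δt = 1.1693 (t = 2.6351), x⁻ = (-7.2556) → reset → x⁺ = (-7.5034), jump to mode 0
Mode 0: flow for 1.0412 to horizon, guard not reached → x = (-1.6870)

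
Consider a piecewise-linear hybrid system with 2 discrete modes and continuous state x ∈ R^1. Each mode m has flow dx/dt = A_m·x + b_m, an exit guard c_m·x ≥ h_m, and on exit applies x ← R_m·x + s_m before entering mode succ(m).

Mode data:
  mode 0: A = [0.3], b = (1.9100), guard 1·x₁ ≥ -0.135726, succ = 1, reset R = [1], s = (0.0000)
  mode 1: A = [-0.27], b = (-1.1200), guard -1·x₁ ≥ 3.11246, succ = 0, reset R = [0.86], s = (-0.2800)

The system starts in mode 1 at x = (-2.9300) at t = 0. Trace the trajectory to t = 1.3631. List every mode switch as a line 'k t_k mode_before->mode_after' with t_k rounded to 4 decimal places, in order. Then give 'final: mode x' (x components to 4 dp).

Mode 1: guard c·x = 3.1125 hit at Δt = 0.6010 (t = 0.6010), x⁻ = (-3.1125) → reset → x⁺ = (-2.9567), jump to mode 0
Mode 0: flow for 0.7621 to horizon, guard not reached → x = (-2.0808)

1 0.6010 1->0
final: 0 -2.0808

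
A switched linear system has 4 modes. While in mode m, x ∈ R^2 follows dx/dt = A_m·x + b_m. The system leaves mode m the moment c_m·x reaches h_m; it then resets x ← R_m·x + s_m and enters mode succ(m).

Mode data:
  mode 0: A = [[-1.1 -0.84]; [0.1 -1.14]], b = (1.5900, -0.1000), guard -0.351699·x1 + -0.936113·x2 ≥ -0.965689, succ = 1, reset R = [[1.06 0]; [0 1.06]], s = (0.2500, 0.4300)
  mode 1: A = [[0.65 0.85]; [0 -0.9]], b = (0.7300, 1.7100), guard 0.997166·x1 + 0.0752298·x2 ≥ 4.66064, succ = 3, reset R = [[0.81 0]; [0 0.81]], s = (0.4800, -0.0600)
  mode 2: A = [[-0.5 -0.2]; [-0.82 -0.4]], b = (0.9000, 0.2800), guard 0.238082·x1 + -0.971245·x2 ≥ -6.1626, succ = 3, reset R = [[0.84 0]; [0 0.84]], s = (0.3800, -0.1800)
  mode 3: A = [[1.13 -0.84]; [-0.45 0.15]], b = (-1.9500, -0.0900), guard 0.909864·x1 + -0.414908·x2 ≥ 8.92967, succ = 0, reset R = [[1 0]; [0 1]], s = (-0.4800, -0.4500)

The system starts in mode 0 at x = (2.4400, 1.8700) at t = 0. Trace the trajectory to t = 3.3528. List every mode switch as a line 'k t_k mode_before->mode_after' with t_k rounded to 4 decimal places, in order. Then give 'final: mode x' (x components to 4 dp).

1 1.0896 0->1
2 1.9028 1->3
3 2.9103 3->0
final: 0 6.2666 -1.0594

Mode 0: guard c·x = -0.9657 hit at Δt = 1.0896 (t = 1.0896), x⁻ = (1.2238, 0.5718) → reset → x⁺ = (1.5472, 1.0361), jump to mode 1
Mode 1: guard c·x = 4.6606 hit at Δt = 0.8132 (t = 1.9028), x⁻ = (4.5619, 1.4845) → reset → x⁺ = (4.1751, 1.1424), jump to mode 3
Mode 3: guard c·x = 8.9297 hit at Δt = 1.0075 (t = 2.9103), x⁻ = (9.0551, -1.6649) → reset → x⁺ = (8.5751, -2.1149), jump to mode 0
Mode 0: flow for 0.4425 to horizon, guard not reached → x = (6.2666, -1.0594)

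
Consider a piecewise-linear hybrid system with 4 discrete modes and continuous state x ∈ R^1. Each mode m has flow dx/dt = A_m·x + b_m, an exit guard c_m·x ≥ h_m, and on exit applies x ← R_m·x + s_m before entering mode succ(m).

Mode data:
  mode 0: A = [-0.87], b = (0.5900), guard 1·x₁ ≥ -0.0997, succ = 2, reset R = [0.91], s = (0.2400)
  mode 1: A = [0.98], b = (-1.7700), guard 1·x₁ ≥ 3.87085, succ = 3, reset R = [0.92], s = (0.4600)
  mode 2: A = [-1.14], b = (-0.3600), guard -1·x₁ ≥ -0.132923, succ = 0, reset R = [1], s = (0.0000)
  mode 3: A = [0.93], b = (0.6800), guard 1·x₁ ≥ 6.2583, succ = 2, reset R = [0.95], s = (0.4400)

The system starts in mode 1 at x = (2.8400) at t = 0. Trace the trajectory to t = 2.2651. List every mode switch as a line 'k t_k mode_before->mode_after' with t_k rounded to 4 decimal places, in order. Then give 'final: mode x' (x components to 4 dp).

Mode 1: guard c·x = 3.8708 hit at Δt = 0.7058 (t = 0.7058), x⁻ = (3.8708) → reset → x⁺ = (4.0212), jump to mode 3
Mode 3: guard c·x = 6.2583 hit at Δt = 0.4148 (t = 1.1206), x⁻ = (6.2583) → reset → x⁺ = (6.3854), jump to mode 2
Mode 2: flow for 1.1445 to horizon, guard not reached → x = (1.5019)

1 0.7058 1->3
2 1.1206 3->2
final: 2 1.5019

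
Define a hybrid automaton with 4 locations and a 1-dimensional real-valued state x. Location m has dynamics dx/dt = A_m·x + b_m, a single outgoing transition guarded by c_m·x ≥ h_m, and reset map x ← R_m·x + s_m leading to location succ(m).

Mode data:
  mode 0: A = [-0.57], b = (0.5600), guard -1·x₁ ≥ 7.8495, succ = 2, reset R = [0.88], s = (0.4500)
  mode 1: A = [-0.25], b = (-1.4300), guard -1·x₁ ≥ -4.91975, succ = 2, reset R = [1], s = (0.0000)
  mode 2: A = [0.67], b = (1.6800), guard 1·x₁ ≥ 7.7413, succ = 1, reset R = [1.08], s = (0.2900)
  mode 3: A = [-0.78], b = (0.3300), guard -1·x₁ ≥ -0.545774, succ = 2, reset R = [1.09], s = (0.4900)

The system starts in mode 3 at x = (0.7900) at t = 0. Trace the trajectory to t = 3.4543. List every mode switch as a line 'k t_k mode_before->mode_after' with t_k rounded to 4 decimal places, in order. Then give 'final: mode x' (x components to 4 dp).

Mode 3: guard c·x = -0.5458 hit at Δt = 1.4044 (t = 1.4044), x⁻ = (0.5458) → reset → x⁺ = (1.0849), jump to mode 2
Mode 2: guard c·x = 7.7413 hit at Δt = 1.5647 (t = 2.9691), x⁻ = (7.7413) → reset → x⁺ = (8.6506), jump to mode 1
Mode 1: flow for 0.4852 to horizon, guard not reached → x = (7.0090)

1 1.4044 3->2
2 2.9691 2->1
final: 1 7.0090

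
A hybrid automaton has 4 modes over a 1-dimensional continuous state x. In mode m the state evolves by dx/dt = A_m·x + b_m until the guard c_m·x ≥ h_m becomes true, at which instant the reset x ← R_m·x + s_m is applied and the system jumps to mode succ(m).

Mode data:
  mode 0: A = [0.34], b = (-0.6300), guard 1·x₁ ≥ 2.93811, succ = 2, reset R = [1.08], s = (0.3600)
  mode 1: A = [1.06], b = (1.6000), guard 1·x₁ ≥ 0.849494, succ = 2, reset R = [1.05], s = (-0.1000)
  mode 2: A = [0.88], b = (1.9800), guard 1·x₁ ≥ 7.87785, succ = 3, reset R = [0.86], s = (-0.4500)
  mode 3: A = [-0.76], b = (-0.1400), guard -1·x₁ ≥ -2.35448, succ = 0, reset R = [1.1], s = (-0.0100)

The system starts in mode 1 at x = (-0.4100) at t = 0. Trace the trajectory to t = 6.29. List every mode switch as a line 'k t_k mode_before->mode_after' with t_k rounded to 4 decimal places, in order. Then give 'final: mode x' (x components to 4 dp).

1 0.7202 1->2
2 2.0870 2->3
3 3.3259 3->0
4 4.5041 0->2
5 5.1408 2->3
final: 3 2.5336

Mode 1: guard c·x = 0.8495 hit at Δt = 0.7202 (t = 0.7202), x⁻ = (0.8495) → reset → x⁺ = (0.7920), jump to mode 2
Mode 2: guard c·x = 7.8778 hit at Δt = 1.3668 (t = 2.0870), x⁻ = (7.8779) → reset → x⁺ = (6.3250), jump to mode 3
Mode 3: guard c·x = -2.3545 hit at Δt = 1.2389 (t = 3.3259), x⁻ = (2.3545) → reset → x⁺ = (2.5799), jump to mode 0
Mode 0: guard c·x = 2.9381 hit at Δt = 1.1782 (t = 4.5041), x⁻ = (2.9381) → reset → x⁺ = (3.5332), jump to mode 2
Mode 2: guard c·x = 7.8778 hit at Δt = 0.6367 (t = 5.1408), x⁻ = (7.8778) → reset → x⁺ = (6.3250), jump to mode 3
Mode 3: flow for 1.1492 to horizon, guard not reached → x = (2.5336)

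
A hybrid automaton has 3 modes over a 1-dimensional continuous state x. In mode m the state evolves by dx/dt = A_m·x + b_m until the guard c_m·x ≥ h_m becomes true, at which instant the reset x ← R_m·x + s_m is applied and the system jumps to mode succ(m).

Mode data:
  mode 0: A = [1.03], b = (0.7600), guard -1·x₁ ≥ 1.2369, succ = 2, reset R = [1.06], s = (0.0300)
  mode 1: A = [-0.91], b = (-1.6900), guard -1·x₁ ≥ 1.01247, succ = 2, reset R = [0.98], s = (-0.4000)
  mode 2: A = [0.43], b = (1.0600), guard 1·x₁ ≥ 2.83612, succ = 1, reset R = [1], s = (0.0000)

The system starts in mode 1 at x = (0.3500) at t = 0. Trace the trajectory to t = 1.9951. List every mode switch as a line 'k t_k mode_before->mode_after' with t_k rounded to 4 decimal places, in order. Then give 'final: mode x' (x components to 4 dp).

Mode 1: guard c·x = 1.0125 hit at Δt = 1.0555 (t = 1.0555), x⁻ = (-1.0125) → reset → x⁺ = (-1.3922), jump to mode 2
Mode 2: flow for 0.9396 to horizon, guard not reached → x = (-0.8581)

1 1.0555 1->2
final: 2 -0.8581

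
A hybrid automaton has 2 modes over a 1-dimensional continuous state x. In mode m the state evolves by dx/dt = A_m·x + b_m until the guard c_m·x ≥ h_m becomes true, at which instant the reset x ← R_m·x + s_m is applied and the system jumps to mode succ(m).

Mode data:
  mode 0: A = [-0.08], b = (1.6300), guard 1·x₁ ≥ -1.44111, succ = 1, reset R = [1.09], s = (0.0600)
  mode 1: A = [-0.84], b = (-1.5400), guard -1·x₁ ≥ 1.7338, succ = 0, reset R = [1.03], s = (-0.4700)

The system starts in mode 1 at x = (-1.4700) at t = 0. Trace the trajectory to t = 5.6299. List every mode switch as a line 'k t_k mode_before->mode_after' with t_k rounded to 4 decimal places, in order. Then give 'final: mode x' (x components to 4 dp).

1 1.5415 1->0
2 1.9998 0->1
3 3.3994 1->0
4 3.8577 0->1
5 5.2573 1->0
final: 0 -1.5912

Mode 1: guard c·x = 1.7338 hit at Δt = 1.5415 (t = 1.5415), x⁻ = (-1.7338) → reset → x⁺ = (-2.2558), jump to mode 0
Mode 0: guard c·x = -1.4411 hit at Δt = 0.4583 (t = 1.9998), x⁻ = (-1.4411) → reset → x⁺ = (-1.5108), jump to mode 1
Mode 1: guard c·x = 1.7338 hit at Δt = 1.3996 (t = 3.3994), x⁻ = (-1.7338) → reset → x⁺ = (-2.2558), jump to mode 0
Mode 0: guard c·x = -1.4411 hit at Δt = 0.4583 (t = 3.8577), x⁻ = (-1.4411) → reset → x⁺ = (-1.5108), jump to mode 1
Mode 1: guard c·x = 1.7338 hit at Δt = 1.3996 (t = 5.2573), x⁻ = (-1.7338) → reset → x⁺ = (-2.2558), jump to mode 0
Mode 0: flow for 0.3726 to horizon, guard not reached → x = (-1.5912)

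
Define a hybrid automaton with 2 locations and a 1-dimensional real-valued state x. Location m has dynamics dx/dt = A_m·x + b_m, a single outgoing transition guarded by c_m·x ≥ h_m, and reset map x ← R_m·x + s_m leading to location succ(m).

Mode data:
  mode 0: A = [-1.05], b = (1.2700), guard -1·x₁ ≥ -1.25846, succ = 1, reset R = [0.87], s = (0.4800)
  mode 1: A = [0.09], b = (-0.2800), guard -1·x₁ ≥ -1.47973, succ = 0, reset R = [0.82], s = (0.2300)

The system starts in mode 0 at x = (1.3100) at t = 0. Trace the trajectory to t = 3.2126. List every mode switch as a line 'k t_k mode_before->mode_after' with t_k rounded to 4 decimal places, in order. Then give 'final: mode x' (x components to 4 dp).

1 0.6851 0->1
2 1.3527 1->0
3 2.8424 0->1
final: 1 1.5228

Mode 0: guard c·x = -1.2585 hit at Δt = 0.6851 (t = 0.6851), x⁻ = (1.2585) → reset → x⁺ = (1.5749), jump to mode 1
Mode 1: guard c·x = -1.4797 hit at Δt = 0.6676 (t = 1.3527), x⁻ = (1.4797) → reset → x⁺ = (1.4434), jump to mode 0
Mode 0: guard c·x = -1.2585 hit at Δt = 1.4897 (t = 2.8424), x⁻ = (1.2585) → reset → x⁺ = (1.5749), jump to mode 1
Mode 1: flow for 0.3702 to horizon, guard not reached → x = (1.5228)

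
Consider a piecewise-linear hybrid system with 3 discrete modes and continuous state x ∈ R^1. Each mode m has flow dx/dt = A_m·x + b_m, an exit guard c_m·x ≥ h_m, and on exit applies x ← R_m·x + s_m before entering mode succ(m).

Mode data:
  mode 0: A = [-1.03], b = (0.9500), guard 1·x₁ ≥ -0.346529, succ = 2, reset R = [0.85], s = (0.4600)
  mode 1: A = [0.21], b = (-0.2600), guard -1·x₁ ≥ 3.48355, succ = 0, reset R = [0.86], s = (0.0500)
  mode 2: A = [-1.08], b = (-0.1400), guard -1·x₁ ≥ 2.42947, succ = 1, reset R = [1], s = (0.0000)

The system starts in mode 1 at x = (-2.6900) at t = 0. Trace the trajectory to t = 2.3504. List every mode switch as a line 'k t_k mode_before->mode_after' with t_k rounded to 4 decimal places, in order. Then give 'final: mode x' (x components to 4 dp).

Mode 1: guard c·x = 3.4836 hit at Δt = 0.8762 (t = 0.8762), x⁻ = (-3.4835) → reset → x⁺ = (-2.9459), jump to mode 0
Mode 0: guard c·x = -0.3465 hit at Δt = 1.0822 (t = 1.9584), x⁻ = (-0.3465) → reset → x⁺ = (0.1655), jump to mode 2
Mode 2: flow for 0.3920 to horizon, guard not reached → x = (0.0636)

1 0.8762 1->0
2 1.9584 0->2
final: 2 0.0636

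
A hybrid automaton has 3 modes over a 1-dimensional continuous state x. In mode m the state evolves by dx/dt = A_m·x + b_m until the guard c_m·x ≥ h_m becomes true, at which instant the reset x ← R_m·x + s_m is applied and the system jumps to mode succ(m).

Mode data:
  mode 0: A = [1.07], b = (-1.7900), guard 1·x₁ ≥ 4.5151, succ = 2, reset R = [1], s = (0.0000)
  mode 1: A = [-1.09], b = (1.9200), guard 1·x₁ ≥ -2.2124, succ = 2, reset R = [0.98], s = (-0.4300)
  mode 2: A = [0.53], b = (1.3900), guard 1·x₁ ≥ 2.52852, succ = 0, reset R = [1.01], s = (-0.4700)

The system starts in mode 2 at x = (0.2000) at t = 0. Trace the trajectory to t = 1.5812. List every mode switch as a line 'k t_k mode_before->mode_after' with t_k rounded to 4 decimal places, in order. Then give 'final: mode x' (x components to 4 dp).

1 1.1350 2->0
final: 0 2.3353

Mode 2: guard c·x = 2.5285 hit at Δt = 1.1350 (t = 1.1350), x⁻ = (2.5285) → reset → x⁺ = (2.0838), jump to mode 0
Mode 0: flow for 0.4462 to horizon, guard not reached → x = (2.3353)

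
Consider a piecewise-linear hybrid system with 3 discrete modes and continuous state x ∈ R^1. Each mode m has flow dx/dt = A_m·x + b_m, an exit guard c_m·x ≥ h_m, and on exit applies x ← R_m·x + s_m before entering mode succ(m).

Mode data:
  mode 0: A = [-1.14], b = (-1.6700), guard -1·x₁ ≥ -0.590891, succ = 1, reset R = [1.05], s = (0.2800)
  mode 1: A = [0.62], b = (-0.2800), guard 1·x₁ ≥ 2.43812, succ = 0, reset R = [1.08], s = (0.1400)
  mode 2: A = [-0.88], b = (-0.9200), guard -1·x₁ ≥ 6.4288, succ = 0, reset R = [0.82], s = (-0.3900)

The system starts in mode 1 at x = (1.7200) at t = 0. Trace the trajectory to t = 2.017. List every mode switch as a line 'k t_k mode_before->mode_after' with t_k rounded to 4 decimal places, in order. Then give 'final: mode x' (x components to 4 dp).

Mode 1: guard c·x = 2.4381 hit at Δt = 0.7236 (t = 0.7236), x⁻ = (2.4381) → reset → x⁺ = (2.7732), jump to mode 0
Mode 0: guard c·x = -0.5909 hit at Δt = 0.6346 (t = 1.3582), x⁻ = (0.5909) → reset → x⁺ = (0.9004), jump to mode 1
Mode 1: flow for 0.6588 to horizon, guard not reached → x = (1.1269)

1 0.7236 1->0
2 1.3582 0->1
final: 1 1.1269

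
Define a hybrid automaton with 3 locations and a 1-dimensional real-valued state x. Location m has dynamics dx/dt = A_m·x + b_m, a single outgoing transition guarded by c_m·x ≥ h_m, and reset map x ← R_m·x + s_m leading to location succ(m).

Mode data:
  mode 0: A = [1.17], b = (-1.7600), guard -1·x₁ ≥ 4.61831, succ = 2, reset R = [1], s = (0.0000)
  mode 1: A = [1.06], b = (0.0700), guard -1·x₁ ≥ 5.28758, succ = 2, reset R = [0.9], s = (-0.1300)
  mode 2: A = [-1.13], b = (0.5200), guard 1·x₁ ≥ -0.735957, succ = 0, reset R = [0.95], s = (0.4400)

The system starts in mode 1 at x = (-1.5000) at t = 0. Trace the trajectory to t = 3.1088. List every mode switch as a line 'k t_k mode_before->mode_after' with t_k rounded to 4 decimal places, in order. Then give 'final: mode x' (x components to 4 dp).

1 1.2192 1->2
2 2.5447 2->0
final: 0 -1.9076

Mode 1: guard c·x = 5.2876 hit at Δt = 1.2192 (t = 1.2192), x⁻ = (-5.2876) → reset → x⁺ = (-4.8888), jump to mode 2
Mode 2: guard c·x = -0.7360 hit at Δt = 1.3255 (t = 2.5447), x⁻ = (-0.7360) → reset → x⁺ = (-0.2592), jump to mode 0
Mode 0: flow for 0.5641 to horizon, guard not reached → x = (-1.9076)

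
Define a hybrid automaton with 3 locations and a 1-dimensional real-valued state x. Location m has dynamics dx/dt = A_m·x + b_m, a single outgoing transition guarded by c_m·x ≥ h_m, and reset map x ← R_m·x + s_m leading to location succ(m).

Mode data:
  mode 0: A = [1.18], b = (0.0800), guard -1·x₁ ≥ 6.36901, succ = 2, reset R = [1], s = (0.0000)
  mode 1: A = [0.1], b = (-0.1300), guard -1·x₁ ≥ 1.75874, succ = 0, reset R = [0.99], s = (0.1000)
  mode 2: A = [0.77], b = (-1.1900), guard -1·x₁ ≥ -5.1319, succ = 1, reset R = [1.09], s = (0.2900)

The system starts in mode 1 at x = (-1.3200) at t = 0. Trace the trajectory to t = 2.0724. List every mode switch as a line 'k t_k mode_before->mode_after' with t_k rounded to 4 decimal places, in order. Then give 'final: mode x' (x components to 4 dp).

1 1.5483 1->0
final: 0 -2.9880

Mode 1: guard c·x = 1.7587 hit at Δt = 1.5483 (t = 1.5483), x⁻ = (-1.7587) → reset → x⁺ = (-1.6412), jump to mode 0
Mode 0: flow for 0.5241 to horizon, guard not reached → x = (-2.9880)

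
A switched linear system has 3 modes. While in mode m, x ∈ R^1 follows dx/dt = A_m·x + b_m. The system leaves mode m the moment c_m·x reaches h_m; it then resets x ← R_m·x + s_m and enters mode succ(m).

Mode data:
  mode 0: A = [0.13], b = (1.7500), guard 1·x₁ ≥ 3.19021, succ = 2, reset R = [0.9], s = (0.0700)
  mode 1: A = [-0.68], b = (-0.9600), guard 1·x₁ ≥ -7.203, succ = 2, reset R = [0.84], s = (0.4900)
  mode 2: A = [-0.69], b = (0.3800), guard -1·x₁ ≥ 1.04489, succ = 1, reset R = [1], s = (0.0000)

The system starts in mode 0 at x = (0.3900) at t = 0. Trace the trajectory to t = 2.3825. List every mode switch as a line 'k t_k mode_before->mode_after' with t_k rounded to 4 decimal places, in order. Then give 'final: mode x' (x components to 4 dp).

1 1.4163 0->2
final: 2 1.7780

Mode 0: guard c·x = 3.1902 hit at Δt = 1.4163 (t = 1.4163), x⁻ = (3.1902) → reset → x⁺ = (2.9412), jump to mode 2
Mode 2: flow for 0.9662 to horizon, guard not reached → x = (1.7780)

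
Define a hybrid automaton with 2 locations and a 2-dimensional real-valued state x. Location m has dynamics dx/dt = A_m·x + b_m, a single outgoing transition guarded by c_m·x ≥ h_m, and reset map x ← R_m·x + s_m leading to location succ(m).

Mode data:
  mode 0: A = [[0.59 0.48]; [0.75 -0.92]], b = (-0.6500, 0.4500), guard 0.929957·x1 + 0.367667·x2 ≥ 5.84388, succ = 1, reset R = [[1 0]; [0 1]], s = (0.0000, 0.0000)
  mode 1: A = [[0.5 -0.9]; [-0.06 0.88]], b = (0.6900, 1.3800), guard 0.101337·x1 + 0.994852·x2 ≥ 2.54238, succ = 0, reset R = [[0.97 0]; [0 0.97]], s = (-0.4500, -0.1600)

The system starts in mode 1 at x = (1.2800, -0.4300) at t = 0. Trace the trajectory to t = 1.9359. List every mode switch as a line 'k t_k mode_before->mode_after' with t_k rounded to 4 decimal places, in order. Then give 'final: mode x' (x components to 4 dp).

Mode 1: guard c·x = 2.5424 hit at Δt = 1.4825 (t = 1.4825), x⁻ = (3.2618, 2.2233) → reset → x⁺ = (2.7139, 1.9966), jump to mode 0
Mode 0: flow for 0.4534 to horizon, guard not reached → x = (3.7486, 2.3825)

1 1.4825 1->0
final: 0 3.7486 2.3825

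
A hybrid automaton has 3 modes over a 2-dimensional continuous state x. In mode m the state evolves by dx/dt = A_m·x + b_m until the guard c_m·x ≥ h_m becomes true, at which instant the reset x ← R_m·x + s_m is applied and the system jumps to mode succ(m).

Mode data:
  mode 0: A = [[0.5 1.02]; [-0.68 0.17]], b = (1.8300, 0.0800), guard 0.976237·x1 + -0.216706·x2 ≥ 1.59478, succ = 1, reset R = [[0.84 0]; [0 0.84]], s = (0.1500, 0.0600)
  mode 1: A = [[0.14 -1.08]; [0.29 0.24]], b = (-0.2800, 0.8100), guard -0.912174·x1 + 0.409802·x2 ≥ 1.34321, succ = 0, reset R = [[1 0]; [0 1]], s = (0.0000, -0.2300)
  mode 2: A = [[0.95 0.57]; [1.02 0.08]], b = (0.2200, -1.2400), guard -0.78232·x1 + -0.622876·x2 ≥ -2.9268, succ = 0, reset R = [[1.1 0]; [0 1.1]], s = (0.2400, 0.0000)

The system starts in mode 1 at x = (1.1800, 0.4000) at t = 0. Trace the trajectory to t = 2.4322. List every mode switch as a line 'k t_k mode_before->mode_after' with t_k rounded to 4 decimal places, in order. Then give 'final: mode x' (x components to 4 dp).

1 1.2219 1->0
2 1.8882 0->1
final: 1 0.6642 2.3307

Mode 1: guard c·x = 1.3432 hit at Δt = 1.2219 (t = 1.2219), x⁻ = (-0.6194, 1.8989) → reset → x⁺ = (-0.6194, 1.6689), jump to mode 0
Mode 0: guard c·x = 1.5948 hit at Δt = 0.6663 (t = 1.8882), x⁻ = (1.9979, 1.6412) → reset → x⁺ = (1.8282, 1.4386), jump to mode 1
Mode 1: flow for 0.5440 to horizon, guard not reached → x = (0.6642, 2.3307)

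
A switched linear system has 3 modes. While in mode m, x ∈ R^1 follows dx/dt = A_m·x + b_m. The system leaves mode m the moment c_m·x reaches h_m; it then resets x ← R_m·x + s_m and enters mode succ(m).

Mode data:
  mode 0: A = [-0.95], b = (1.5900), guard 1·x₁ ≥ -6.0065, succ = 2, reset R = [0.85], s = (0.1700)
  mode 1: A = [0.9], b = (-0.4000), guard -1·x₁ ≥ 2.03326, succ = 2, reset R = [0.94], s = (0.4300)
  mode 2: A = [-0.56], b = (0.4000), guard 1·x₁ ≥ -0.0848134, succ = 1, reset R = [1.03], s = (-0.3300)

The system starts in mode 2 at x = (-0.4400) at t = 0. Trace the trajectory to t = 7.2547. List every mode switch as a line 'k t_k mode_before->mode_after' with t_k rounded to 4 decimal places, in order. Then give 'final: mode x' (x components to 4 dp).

1 0.6567 2->1
2 1.8301 1->2
3 3.6349 2->1
4 4.8083 1->2
5 6.6132 2->1
final: 1 -1.0908

Mode 2: guard c·x = -0.0848 hit at Δt = 0.6567 (t = 0.6567), x⁻ = (-0.0848) → reset → x⁺ = (-0.4174), jump to mode 1
Mode 1: guard c·x = 2.0333 hit at Δt = 1.1734 (t = 1.8301), x⁻ = (-2.0333) → reset → x⁺ = (-1.4813), jump to mode 2
Mode 2: guard c·x = -0.0848 hit at Δt = 1.8048 (t = 3.6349), x⁻ = (-0.0848) → reset → x⁺ = (-0.4174), jump to mode 1
Mode 1: guard c·x = 2.0333 hit at Δt = 1.1734 (t = 4.8083), x⁻ = (-2.0333) → reset → x⁺ = (-1.4813), jump to mode 2
Mode 2: guard c·x = -0.0848 hit at Δt = 1.8048 (t = 6.6132), x⁻ = (-0.0848) → reset → x⁺ = (-0.4174), jump to mode 1
Mode 1: flow for 0.6415 to horizon, guard not reached → x = (-1.0908)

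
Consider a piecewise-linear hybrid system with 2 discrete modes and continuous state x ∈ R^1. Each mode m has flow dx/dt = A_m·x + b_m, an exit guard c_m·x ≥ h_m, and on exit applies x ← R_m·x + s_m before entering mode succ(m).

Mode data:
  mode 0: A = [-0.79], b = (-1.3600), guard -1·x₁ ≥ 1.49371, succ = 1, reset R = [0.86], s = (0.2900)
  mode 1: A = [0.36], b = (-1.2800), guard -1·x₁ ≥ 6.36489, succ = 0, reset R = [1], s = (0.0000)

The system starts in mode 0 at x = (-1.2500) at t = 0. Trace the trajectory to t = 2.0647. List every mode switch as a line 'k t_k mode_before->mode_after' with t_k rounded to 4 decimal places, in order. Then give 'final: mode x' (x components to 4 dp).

1 0.9208 0->1
final: 1 -3.3130

Mode 0: guard c·x = 1.4937 hit at Δt = 0.9208 (t = 0.9208), x⁻ = (-1.4937) → reset → x⁺ = (-0.9946), jump to mode 1
Mode 1: flow for 1.1439 to horizon, guard not reached → x = (-3.3130)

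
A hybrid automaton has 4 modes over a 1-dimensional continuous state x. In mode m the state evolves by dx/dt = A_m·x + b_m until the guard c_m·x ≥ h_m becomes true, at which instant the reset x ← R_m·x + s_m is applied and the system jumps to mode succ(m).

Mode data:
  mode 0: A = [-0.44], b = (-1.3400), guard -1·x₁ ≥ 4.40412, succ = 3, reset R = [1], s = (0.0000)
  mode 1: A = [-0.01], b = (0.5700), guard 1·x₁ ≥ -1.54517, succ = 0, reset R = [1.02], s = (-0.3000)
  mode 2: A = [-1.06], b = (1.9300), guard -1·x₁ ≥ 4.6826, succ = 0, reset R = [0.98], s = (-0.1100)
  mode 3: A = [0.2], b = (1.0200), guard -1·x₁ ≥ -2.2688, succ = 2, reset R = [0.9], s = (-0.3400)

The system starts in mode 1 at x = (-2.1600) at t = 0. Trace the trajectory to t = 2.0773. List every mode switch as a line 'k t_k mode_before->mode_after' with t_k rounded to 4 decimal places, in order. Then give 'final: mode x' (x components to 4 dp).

Mode 1: guard c·x = -1.5452 hit at Δt = 1.0447 (t = 1.0447), x⁻ = (-1.5452) → reset → x⁺ = (-1.8761), jump to mode 0
Mode 0: flow for 1.0326 to horizon, guard not reached → x = (-2.3031)

1 1.0447 1->0
final: 0 -2.3031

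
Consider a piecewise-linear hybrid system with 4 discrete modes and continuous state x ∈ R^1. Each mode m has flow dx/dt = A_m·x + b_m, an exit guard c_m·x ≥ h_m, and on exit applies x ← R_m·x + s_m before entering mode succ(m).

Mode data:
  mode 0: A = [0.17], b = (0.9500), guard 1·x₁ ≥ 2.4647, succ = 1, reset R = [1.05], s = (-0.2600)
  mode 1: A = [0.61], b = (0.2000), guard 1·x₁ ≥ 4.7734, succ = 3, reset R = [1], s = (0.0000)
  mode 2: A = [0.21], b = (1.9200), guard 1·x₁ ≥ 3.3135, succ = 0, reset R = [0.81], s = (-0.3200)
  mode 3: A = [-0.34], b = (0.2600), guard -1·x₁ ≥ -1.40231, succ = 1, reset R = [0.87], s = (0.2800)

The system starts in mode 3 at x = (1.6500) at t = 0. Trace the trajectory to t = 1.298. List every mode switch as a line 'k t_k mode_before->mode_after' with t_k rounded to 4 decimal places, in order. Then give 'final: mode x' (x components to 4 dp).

1 0.9653 3->1
final: 1 1.9113

Mode 3: guard c·x = -1.4023 hit at Δt = 0.9653 (t = 0.9653), x⁻ = (1.4023) → reset → x⁺ = (1.5000), jump to mode 1
Mode 1: flow for 0.3327 to horizon, guard not reached → x = (1.9113)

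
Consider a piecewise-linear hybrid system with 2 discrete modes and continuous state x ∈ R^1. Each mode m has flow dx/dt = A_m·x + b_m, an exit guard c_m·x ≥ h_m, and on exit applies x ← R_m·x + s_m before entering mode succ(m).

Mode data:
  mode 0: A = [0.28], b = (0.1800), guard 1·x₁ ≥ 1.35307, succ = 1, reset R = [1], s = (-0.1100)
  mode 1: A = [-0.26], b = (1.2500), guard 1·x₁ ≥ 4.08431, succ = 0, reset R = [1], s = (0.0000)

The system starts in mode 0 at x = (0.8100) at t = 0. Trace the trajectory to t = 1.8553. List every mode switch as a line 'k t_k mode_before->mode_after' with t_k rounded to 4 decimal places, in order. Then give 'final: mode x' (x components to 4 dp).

Mode 0: guard c·x = 1.3531 hit at Δt = 1.1342 (t = 1.1342), x⁻ = (1.3531) → reset → x⁺ = (1.2431), jump to mode 1
Mode 1: flow for 0.7211 to horizon, guard not reached → x = (1.8525)

1 1.1342 0->1
final: 1 1.8525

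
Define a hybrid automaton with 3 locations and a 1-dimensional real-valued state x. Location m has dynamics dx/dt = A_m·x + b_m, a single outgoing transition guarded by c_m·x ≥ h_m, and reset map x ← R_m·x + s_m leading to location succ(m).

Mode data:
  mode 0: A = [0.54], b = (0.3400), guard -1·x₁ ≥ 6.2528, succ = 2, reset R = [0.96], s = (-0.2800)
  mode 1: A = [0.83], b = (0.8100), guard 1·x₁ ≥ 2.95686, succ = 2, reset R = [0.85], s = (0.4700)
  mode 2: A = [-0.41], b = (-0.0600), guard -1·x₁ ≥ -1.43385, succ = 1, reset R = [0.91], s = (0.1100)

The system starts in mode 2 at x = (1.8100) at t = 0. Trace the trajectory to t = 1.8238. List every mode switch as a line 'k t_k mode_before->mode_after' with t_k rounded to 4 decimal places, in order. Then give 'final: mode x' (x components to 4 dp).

1 0.5208 2->1
2 1.1205 1->2
final: 2 2.1993

Mode 2: guard c·x = -1.4339 hit at Δt = 0.5208 (t = 0.5208), x⁻ = (1.4339) → reset → x⁺ = (1.4148), jump to mode 1
Mode 1: guard c·x = 2.9569 hit at Δt = 0.5997 (t = 1.1205), x⁻ = (2.9569) → reset → x⁺ = (2.9833), jump to mode 2
Mode 2: flow for 0.7033 to horizon, guard not reached → x = (2.1993)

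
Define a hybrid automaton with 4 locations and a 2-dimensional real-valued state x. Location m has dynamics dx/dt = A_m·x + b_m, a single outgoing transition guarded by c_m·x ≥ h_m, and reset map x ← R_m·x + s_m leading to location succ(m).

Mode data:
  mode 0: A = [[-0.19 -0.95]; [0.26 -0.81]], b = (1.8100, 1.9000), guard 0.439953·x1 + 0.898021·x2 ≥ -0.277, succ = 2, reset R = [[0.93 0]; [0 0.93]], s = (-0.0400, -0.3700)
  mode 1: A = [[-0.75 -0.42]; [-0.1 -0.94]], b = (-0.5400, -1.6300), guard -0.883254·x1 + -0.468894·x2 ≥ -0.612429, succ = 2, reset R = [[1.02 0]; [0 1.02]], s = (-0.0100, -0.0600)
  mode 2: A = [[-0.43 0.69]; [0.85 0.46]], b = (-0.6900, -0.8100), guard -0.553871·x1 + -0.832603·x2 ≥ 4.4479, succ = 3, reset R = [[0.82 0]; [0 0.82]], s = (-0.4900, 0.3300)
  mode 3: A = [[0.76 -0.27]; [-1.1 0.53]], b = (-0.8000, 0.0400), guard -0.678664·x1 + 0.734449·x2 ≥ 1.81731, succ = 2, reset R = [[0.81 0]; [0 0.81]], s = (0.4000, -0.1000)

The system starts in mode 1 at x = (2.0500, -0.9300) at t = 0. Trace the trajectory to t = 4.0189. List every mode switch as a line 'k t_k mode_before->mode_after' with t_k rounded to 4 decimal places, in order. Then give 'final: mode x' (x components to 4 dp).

Mode 1: guard c·x = -0.6124 hit at Δt = 0.5011 (t = 0.5011), x⁻ = (1.3827, -1.2985) → reset → x⁺ = (1.4004, -1.3845), jump to mode 2
Mode 2: guard c·x = 4.4479 hit at Δt = 1.4091 (t = 1.9102), x⁻ = (-1.7608, -4.1708) → reset → x⁺ = (-1.9338, -3.0901), jump to mode 3
Mode 3: guard c·x = 1.8173 hit at Δt = 0.9422 (t = 2.8524), x⁻ = (-4.1071, -1.3207) → reset → x⁺ = (-2.9267, -1.1698), jump to mode 2
Mode 2: guard c·x = 4.4479 hit at Δt = 0.4504 (t = 3.3028), x⁻ = (-3.2998, -3.1470) → reset → x⁺ = (-3.1958, -2.2506), jump to mode 3
Mode 3: guard c·x = 1.8173 hit at Δt = 0.3002 (t = 3.6031), x⁻ = (-4.1168, -1.3297) → reset → x⁺ = (-2.9346, -1.1770), jump to mode 2
Mode 2: flow for 0.4158 to horizon, guard not reached → x = (-3.2607, -2.9861)

1 0.5011 1->2
2 1.9102 2->3
3 2.8524 3->2
4 3.3028 2->3
5 3.6031 3->2
final: 2 -3.2607 -2.9861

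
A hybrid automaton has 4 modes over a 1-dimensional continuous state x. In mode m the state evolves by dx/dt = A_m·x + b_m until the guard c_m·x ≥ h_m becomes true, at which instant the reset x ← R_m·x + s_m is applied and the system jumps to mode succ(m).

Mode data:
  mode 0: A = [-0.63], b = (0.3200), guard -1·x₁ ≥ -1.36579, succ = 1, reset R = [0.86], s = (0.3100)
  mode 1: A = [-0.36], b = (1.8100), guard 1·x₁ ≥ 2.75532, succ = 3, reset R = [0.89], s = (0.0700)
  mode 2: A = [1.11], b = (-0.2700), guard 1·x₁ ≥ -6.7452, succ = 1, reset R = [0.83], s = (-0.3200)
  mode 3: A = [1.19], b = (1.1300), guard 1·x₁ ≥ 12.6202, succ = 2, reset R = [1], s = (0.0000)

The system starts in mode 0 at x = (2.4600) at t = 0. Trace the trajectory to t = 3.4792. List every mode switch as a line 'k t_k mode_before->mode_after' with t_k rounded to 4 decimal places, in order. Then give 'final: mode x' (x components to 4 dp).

1 1.3051 0->1
2 2.5389 1->3
final: 3 9.6800

Mode 0: guard c·x = -1.3658 hit at Δt = 1.3051 (t = 1.3051), x⁻ = (1.3658) → reset → x⁺ = (1.4846), jump to mode 1
Mode 1: guard c·x = 2.7553 hit at Δt = 1.2338 (t = 2.5389), x⁻ = (2.7553) → reset → x⁺ = (2.5222), jump to mode 3
Mode 3: flow for 0.9403 to horizon, guard not reached → x = (9.6800)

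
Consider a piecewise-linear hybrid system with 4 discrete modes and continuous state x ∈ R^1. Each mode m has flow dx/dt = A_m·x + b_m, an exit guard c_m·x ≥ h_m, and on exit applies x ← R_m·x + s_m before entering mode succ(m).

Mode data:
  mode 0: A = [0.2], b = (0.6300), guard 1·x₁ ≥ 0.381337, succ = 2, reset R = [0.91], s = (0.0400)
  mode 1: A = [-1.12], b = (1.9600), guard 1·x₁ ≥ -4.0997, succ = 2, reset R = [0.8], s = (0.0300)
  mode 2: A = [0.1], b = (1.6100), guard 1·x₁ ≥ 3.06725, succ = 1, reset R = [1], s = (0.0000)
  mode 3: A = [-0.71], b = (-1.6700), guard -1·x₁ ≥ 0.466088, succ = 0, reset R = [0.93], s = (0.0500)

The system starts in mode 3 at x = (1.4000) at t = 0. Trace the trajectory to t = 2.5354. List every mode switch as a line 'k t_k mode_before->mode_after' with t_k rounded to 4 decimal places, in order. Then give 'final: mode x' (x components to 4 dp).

Mode 3: guard c·x = 0.4661 hit at Δt = 0.9688 (t = 0.9688), x⁻ = (-0.4661) → reset → x⁺ = (-0.3835), jump to mode 0
Mode 0: guard c·x = 0.3813 hit at Δt = 1.2204 (t = 2.1892), x⁻ = (0.3813) → reset → x⁺ = (0.3870), jump to mode 2
Mode 2: flow for 0.3462 to horizon, guard not reached → x = (0.9678)

1 0.9688 3->0
2 2.1892 0->2
final: 2 0.9678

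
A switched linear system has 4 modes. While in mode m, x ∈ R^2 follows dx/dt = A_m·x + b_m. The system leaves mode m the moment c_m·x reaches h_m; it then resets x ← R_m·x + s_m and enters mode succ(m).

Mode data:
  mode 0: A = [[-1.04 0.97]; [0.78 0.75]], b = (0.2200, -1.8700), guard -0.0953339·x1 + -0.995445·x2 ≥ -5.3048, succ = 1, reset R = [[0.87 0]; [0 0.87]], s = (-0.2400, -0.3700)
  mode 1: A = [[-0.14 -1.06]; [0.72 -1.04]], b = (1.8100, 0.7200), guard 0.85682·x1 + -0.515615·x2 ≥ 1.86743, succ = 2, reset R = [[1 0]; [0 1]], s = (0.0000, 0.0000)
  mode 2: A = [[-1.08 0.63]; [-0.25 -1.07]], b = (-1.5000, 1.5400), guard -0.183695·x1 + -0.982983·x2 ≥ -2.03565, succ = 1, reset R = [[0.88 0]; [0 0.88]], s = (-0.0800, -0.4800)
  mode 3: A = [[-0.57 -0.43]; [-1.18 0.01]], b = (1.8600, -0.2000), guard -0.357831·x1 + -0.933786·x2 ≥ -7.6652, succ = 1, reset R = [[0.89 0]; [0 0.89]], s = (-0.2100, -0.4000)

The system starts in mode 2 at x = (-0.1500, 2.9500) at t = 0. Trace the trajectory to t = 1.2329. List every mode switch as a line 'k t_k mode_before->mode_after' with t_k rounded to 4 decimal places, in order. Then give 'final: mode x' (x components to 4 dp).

Mode 2: guard c·x = -2.0356 hit at Δt = 0.8103 (t = 0.8103), x⁻ = (-0.0581, 2.0817) → reset → x⁺ = (-0.1311, 1.3519), jump to mode 1
Mode 1: flow for 0.4226 to horizon, guard not reached → x = (0.0900, 1.1124)

1 0.8103 2->1
final: 1 0.0900 1.1124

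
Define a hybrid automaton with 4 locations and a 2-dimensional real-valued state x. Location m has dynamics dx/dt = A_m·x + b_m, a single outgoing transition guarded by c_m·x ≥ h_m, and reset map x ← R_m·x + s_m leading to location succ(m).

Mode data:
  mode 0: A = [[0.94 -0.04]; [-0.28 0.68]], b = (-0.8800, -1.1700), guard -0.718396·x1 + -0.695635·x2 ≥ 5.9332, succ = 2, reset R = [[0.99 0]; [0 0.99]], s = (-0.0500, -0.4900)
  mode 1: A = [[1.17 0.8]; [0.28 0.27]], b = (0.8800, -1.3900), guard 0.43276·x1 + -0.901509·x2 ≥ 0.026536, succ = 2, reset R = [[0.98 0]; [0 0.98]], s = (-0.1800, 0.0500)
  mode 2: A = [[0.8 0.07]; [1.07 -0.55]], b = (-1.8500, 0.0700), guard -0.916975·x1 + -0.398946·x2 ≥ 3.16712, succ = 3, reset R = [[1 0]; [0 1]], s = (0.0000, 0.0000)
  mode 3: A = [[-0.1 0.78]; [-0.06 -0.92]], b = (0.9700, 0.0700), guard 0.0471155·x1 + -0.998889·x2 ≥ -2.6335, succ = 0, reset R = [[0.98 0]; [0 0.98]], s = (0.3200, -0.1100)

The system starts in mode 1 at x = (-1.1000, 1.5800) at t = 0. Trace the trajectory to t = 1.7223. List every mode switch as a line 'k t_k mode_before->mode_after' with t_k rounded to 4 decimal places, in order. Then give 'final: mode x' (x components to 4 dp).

1 1.2323 1->2
final: 2 -1.5365 -0.4038

Mode 1: guard c·x = 0.0265 hit at Δt = 1.2323 (t = 1.2323), x⁻ = (-0.1059, -0.0803) → reset → x⁺ = (-0.2838, -0.0287), jump to mode 2
Mode 2: flow for 0.4900 to horizon, guard not reached → x = (-1.5365, -0.4038)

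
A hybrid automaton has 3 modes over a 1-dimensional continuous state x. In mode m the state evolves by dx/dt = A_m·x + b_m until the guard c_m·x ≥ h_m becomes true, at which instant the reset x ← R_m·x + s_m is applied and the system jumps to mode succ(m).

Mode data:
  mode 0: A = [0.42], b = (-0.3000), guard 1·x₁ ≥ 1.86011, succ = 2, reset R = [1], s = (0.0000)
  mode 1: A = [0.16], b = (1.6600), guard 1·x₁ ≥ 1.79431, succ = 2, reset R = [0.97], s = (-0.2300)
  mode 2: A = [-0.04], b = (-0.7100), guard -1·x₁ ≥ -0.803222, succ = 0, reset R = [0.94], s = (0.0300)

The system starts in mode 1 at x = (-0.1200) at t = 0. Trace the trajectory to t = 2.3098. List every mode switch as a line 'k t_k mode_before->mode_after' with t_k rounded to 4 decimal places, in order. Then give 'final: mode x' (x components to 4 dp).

Mode 1: guard c·x = 1.7943 hit at Δt = 1.0697 (t = 1.0697), x⁻ = (1.7943) → reset → x⁺ = (1.5105), jump to mode 2
Mode 2: guard c·x = -0.8032 hit at Δt = 0.9353 (t = 2.0050), x⁻ = (0.8032) → reset → x⁺ = (0.7850), jump to mode 0
Mode 0: flow for 0.3048 to horizon, guard not reached → x = (0.7947)

1 1.0697 1->2
2 2.0050 2->0
final: 0 0.7947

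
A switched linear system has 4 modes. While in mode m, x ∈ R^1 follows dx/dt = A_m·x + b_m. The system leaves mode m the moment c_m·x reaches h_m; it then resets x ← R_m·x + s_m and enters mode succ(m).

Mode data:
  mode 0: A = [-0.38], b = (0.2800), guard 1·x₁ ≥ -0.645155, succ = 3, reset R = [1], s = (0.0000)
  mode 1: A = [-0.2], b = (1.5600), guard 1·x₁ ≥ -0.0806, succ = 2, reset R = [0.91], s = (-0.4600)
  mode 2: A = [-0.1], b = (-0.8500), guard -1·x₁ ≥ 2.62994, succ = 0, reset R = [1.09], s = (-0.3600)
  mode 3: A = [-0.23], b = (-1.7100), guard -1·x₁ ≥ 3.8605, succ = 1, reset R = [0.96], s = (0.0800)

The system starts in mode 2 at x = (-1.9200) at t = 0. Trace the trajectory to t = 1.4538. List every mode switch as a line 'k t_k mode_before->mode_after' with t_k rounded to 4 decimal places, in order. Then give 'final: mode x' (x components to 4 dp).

Mode 2: guard c·x = 2.6299 hit at Δt = 1.1417 (t = 1.1417), x⁻ = (-2.6299) → reset → x⁺ = (-3.2266), jump to mode 0
Mode 0: flow for 0.3121 to horizon, guard not reached → x = (-2.7834)

1 1.1417 2->0
final: 0 -2.7834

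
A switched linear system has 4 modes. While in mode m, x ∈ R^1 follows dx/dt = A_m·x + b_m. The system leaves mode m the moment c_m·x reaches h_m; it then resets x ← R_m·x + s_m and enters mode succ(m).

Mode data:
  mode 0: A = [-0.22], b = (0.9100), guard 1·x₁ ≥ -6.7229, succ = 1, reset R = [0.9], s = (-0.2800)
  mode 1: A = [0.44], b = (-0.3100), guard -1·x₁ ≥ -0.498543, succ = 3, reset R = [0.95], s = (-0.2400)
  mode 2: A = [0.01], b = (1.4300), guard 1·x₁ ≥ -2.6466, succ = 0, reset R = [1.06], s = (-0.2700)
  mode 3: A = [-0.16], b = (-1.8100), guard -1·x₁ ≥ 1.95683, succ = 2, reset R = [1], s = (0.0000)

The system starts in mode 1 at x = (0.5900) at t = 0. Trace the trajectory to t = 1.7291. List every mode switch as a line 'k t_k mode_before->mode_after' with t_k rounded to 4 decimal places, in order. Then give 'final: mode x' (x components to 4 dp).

1 1.3339 1->3
final: 3 -0.4739

Mode 1: guard c·x = -0.4985 hit at Δt = 1.3339 (t = 1.3339), x⁻ = (0.4985) → reset → x⁺ = (0.2336), jump to mode 3
Mode 3: flow for 0.3952 to horizon, guard not reached → x = (-0.4739)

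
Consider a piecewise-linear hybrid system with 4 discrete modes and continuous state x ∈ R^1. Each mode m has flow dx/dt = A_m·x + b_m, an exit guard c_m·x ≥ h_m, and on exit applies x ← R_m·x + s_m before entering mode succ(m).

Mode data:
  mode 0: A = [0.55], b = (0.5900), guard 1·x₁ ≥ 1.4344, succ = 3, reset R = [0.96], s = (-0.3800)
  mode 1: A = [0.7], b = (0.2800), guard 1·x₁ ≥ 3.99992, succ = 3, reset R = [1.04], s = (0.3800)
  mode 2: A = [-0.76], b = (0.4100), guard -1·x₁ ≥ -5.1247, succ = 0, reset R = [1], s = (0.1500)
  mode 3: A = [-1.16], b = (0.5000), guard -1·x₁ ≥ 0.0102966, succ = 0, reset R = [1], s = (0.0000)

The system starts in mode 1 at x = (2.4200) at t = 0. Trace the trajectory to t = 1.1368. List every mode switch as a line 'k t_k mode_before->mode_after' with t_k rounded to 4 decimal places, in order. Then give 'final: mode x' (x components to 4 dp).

1 0.6355 1->3
final: 3 2.7281

Mode 1: guard c·x = 3.9999 hit at Δt = 0.6355 (t = 0.6355), x⁻ = (3.9999) → reset → x⁺ = (4.5399), jump to mode 3
Mode 3: flow for 0.5013 to horizon, guard not reached → x = (2.7281)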